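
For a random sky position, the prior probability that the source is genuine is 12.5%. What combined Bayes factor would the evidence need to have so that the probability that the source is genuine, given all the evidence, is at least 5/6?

35

Prior odds = 0.125/0.875 = 1/7.
Target odds = (5/6)/(1/6) = 5.
Required Bayes factor = 5 ÷ (1/7) = 35.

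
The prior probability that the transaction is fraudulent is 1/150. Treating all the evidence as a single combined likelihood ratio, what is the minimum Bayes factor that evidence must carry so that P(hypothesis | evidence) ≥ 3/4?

447

Prior odds = (1/150)/(149/150) = 1/149.
Target odds = 0.75/0.25 = 3.
Required Bayes factor = 3 ÷ (1/149) = 447.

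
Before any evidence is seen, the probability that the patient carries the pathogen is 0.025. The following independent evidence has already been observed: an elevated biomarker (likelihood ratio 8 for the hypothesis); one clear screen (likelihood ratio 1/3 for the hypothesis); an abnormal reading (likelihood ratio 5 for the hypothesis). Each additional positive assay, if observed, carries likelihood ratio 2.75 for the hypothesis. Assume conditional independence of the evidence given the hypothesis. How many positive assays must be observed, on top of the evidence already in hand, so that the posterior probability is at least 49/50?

Prior odds = 0.025/0.975 = 1/39.
Combined Bayes factor of the evidence already in hand = 8 × (1/3) × 5 = 40/3.
Odds after that evidence = (1/39) × 40/3 = 40/117.
Target odds = 0.98/0.02 = 49.
Need 2.75ⁿ ≥ 49 ÷ (40/117) = 143.325.
2.75⁴ = 57.19140625 falls short of 143.325 but 2.75⁵ = 161051/1024 reaches it, so n = 5.

5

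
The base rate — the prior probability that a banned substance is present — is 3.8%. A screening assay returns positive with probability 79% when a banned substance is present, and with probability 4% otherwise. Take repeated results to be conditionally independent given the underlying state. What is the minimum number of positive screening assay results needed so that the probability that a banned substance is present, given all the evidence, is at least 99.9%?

Prior odds = 0.038/0.962 = 19/481.
Likelihood ratio of a positive result = 0.79/0.04 = 19.75.
Target odds: 0.999 ÷ 0.001 = 999.
Need (19/481) × 19.75ⁿ ≥ 999, i.e. 19.75ⁿ ≥ 480519/19.
19.75³ = 7703.734375 falls short of 480519/19 but 19.75⁴ = 38950081/256 reaches it, so n = 4.

4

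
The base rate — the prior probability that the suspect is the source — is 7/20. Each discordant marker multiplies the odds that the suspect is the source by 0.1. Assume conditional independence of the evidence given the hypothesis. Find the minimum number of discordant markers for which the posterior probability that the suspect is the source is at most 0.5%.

Prior odds: 0.35 ÷ 0.65 = 7/13.
Likelihood ratio per discordant marker = 0.1.
Target posterior odds = 0.005/0.995 = 1/199.
Require 0.1ⁿ ≤ 1/199 ÷ (7/13) = 13/1393.
0.1² = 0.01 is still above 13/1393 but 0.1³ = 0.001 is at or below it, so n = 3.

3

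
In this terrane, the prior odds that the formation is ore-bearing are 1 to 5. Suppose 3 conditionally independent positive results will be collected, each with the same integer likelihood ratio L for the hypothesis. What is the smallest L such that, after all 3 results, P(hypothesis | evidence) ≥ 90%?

Prior odds = 0.2.
Target odds = 0.9/0.1 = 9.
Need L³ ≥ 9 ÷ 0.2 = 45.
3³ = 27 < 45 ≤ 64 = 4³, so L = 4.

4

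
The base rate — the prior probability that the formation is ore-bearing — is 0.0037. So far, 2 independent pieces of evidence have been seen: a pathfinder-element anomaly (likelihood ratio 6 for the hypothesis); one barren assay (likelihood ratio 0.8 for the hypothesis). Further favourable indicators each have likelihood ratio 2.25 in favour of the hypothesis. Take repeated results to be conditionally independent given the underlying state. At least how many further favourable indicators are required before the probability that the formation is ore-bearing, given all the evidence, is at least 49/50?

Prior odds = 0.0037/0.9963 = 37/9963.
Combined Bayes factor of the evidence already in hand = 6 × 0.8 = 4.8.
Odds after that evidence = (37/9963) × 4.8 = 296/16605.
Target odds = 0.98/0.02 = 49.
Need 2.25ⁿ ≥ 49 ÷ (296/16605) = 813645/296.
2.25⁹ = 387420489/262144 falls short of 813645/296 but 2.25¹⁰ ≈3325.26 reaches it, so n = 10.

10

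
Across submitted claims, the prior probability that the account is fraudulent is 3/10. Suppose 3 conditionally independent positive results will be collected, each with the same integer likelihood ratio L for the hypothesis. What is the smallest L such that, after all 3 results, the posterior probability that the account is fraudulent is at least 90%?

3

Prior odds = 0.3/0.7 = 3/7.
Target odds = 0.9/0.1 = 9.
Need L³ ≥ 9 ÷ (3/7) = 21.
2³ = 8 < 21 ≤ 27 = 3³, so L = 3.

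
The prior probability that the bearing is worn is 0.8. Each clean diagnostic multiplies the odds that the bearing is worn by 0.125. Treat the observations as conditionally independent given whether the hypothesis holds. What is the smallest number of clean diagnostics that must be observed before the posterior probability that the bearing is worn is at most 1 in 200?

Prior odds = 0.8/0.2 = 4.
Likelihood ratio per clean diagnostic = 0.125.
Target odds: 0.005 ÷ 0.995 = 1/199.
Require 0.125ⁿ ≤ 1/199 ÷ 4 = 1/796.
0.125³ = 0.001953125 is still above 1/796 but 0.125⁴ = 1/4096 is at or below it, so n = 4.

4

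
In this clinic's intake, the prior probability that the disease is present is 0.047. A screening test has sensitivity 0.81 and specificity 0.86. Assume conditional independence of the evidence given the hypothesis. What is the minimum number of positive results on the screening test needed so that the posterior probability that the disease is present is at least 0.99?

5

Prior odds = 0.047/0.953 = 47/953.
False-positive rate = 1 − 0.86 = 0.14; likelihood ratio of a positive = 0.81/0.14 = 81/14.
Target posterior odds = 0.99/0.01 = 99.
Require (81/14)ⁿ ≥ 99 ÷ (47/953) = 94347/47.
(81/14)⁴ = 43046721/38416 falls short of 94347/47 but (81/14)⁵ ≈6483.13 reaches it, so n = 5.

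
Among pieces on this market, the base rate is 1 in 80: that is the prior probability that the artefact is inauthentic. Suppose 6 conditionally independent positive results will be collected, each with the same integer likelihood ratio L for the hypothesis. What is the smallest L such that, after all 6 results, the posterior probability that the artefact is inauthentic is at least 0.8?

Prior odds = 0.0125/0.9875 = 1/79.
Target odds = 0.8/0.2 = 4.
Need L⁶ ≥ 4 ÷ (1/79) = 316.
2⁶ = 64 < 316 ≤ 729 = 3⁶, so L = 3.

3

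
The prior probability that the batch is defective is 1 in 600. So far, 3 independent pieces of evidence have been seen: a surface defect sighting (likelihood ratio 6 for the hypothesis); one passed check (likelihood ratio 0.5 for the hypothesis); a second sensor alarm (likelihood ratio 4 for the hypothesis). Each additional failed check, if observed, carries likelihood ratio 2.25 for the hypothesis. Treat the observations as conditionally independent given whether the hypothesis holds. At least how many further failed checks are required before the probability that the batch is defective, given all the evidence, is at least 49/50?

10

Prior odds = (1/600)/(599/600) = 1/599.
Combined Bayes factor of the evidence already in hand = 6 × 0.5 × 4 = 12.
Odds after that evidence = (1/599) × 12 = 12/599.
Target odds = 0.98/0.02 = 49.
Need 2.25ⁿ ≥ 49 ÷ (12/599) = 29351/12.
2.25⁹ = 387420489/262144 falls short of 29351/12 but 2.25¹⁰ ≈3325.26 reaches it, so n = 10.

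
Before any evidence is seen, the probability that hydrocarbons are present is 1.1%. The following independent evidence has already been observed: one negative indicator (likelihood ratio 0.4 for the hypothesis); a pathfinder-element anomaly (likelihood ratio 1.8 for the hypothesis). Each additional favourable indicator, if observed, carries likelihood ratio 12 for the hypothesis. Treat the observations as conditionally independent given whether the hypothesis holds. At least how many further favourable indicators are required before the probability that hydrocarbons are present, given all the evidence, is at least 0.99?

Prior odds = 0.011/0.989 = 11/989.
Combined Bayes factor of the evidence already in hand = 0.4 × 1.8 = 0.72.
Odds after that evidence = (11/989) × 0.72 = 198/24725.
Target odds = 0.99/0.01 = 99.
Need 12ⁿ ≥ 99 ÷ (198/24725) = 12362.5.
12³ = 1728 falls short of 12362.5 but 12⁴ = 20736 reaches it, so n = 4.

4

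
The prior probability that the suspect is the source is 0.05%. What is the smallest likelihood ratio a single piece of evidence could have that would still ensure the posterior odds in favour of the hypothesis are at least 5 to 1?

9995

Prior odds = 0.0005/0.9995 = 1/1999.
Target odds = 5.
Required Bayes factor = 5 ÷ (1/1999) = 9995.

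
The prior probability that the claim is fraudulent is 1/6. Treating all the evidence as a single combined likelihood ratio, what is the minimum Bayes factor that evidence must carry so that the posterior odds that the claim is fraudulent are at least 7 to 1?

35

Prior odds = (1/6)/(5/6) = 0.2.
Target odds = 7.
Required Bayes factor = 7 ÷ 0.2 = 35.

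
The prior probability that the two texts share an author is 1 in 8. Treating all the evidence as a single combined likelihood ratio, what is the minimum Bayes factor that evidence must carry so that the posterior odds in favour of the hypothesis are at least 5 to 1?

Prior odds = 0.125/0.875 = 1/7.
Target odds = 5.
Required Bayes factor = 5 ÷ (1/7) = 35.

35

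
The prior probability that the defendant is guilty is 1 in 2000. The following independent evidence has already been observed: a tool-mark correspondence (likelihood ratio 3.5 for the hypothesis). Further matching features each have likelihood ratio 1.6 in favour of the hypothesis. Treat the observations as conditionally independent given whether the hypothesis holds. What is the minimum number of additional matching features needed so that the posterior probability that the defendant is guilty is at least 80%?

17

Prior odds = 0.0005/0.9995 = 1/1999.
Bayes factor of the evidence already in hand = 3.5.
Odds after that evidence = (1/1999) × 3.5 = 7/3998.
Target odds = 0.8/0.2 = 4.
Need 1.6ⁿ ≥ 4 ÷ (7/3998) = 15992/7.
1.6¹⁶ ≈1844.67 falls short of 15992/7 but 1.6¹⁷ ≈2951.48 reaches it, so n = 17.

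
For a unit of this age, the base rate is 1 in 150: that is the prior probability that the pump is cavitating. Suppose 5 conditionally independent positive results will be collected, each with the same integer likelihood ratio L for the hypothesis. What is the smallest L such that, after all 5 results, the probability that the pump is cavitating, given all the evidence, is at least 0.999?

Prior odds = (1/150)/(149/150) = 1/149.
Target odds = 0.999/0.001 = 999.
Need L⁵ ≥ 999 ÷ (1/149) = 148851.
10⁵ = 100000 < 148851 ≤ 161051 = 11⁵, so L = 11.

11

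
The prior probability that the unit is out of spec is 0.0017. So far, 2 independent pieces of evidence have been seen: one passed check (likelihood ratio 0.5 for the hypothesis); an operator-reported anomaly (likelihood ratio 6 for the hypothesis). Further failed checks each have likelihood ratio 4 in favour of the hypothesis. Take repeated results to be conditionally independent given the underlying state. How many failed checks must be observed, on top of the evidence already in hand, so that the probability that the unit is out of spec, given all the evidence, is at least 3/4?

5

Prior odds = 0.0017/0.9983 = 17/9983.
Combined Bayes factor of the evidence already in hand = 0.5 × 6 = 3.
Odds after that evidence = (17/9983) × 3 = 51/9983.
Target odds = 0.75/0.25 = 3.
Need 4ⁿ ≥ 3 ÷ (51/9983) = 9983/17.
4⁴ = 256 falls short of 9983/17 but 4⁵ = 1024 reaches it, so n = 5.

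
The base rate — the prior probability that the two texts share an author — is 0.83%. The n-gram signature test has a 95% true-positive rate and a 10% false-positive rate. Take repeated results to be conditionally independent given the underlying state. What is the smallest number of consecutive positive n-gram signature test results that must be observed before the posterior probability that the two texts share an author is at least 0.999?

6

Prior odds: 0.0083 ÷ 0.9917 = 83/9917.
Likelihood ratio of a positive result = 0.95/0.1 = 9.5.
Target posterior odds = 0.999/0.001 = 999.
Require 9.5ⁿ ≥ 999 ÷ (83/9917) = 9907083/83.
9.5⁵ = 77378.09375 falls short of 9907083/83 but 9.5⁶ = 47045881/64 reaches it, so n = 6.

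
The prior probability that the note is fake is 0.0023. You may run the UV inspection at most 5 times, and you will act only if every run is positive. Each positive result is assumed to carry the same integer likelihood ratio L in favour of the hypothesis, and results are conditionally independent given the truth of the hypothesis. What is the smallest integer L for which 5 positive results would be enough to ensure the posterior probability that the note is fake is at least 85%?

Prior odds = 0.0023/0.9977 = 23/9977.
Target odds = 0.85/0.15 = 17/3.
Need L⁵ ≥ 17/3 ÷ (23/9977) = 169609/69.
4⁵ = 1024 < 169609/69 ≤ 3125 = 5⁵, so L = 5.

5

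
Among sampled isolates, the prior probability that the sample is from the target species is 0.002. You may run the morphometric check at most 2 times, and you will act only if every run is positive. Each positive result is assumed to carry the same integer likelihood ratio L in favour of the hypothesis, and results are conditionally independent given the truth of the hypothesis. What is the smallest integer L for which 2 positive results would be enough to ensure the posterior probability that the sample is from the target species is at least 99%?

223

Prior odds = 0.002/0.998 = 1/499.
Target odds = 0.99/0.01 = 99.
Need L² ≥ 99 ÷ (1/499) = 49401.
222² = 49284 < 49401 ≤ 49729 = 223², so L = 223.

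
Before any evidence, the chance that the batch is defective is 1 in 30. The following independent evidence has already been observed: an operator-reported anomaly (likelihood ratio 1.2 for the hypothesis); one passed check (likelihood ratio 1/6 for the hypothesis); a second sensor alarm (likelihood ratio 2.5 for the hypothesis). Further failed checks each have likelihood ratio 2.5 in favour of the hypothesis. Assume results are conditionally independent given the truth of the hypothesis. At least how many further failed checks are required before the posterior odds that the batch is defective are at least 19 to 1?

Prior odds = (1/30)/(29/30) = 1/29.
Combined Bayes factor of the evidence already in hand = 1.2 × (1/6) × 2.5 = 0.5.
Odds after that evidence = (1/29) × 0.5 = 1/58.
Target odds = 19.
Need 2.5ⁿ ≥ 19 ÷ (1/58) = 1102.
2.5⁷ = 610.3515625 falls short of 1102 but 2.5⁸ = 390625/256 reaches it, so n = 8.

8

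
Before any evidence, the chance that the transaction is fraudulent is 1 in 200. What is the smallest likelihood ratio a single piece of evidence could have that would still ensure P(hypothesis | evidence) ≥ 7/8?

1393

Prior odds = 0.005/0.995 = 1/199.
Target odds = 0.875/0.125 = 7.
Required Bayes factor = 7 ÷ (1/199) = 1393.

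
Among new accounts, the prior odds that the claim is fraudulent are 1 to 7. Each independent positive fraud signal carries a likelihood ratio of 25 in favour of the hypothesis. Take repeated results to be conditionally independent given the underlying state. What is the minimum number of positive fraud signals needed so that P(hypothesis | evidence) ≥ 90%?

2

Prior odds = 1/7.
Likelihood ratio per positive fraud signal = 25.
Target posterior odds = 0.9/0.1 = 9.
Require 25ⁿ ≥ 9 ÷ (1/7) = 63.
25¹ = 25 falls short of 63 but 25² = 625 reaches it, so n = 2.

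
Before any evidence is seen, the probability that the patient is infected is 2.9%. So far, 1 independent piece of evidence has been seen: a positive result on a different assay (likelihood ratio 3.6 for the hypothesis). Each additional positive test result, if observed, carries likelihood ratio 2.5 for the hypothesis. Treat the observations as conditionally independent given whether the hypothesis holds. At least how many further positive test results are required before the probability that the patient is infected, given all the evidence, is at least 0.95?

6

Prior odds = 0.029/0.971 = 29/971.
Bayes factor of the evidence already in hand = 3.6.
Odds after that evidence = (29/971) × 3.6 = 522/4855.
Target odds = 0.95/0.05 = 19.
Need 2.5ⁿ ≥ 19 ÷ (522/4855) = 92245/522.
2.5⁵ = 97.65625 falls short of 92245/522 but 2.5⁶ = 244.140625 reaches it, so n = 6.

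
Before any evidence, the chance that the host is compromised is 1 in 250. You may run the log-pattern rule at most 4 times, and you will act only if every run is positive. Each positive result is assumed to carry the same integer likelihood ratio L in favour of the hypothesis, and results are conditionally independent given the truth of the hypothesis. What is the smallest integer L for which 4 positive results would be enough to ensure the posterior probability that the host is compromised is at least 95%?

9

Prior odds = 0.004/0.996 = 1/249.
Target odds = 0.95/0.05 = 19.
Need L⁴ ≥ 19 ÷ (1/249) = 4731.
8⁴ = 4096 < 4731 ≤ 6561 = 9⁴, so L = 9.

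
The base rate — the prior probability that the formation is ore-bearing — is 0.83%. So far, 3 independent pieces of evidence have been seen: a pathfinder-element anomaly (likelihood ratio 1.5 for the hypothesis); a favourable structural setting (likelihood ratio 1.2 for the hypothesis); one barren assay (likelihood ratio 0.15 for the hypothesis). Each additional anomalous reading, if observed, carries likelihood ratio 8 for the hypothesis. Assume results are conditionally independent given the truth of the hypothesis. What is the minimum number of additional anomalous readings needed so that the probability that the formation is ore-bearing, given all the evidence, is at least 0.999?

Prior odds = 0.0083/0.9917 = 83/9917.
Combined Bayes factor of the evidence already in hand = 1.5 × 1.2 × 0.15 = 0.27.
Odds after that evidence = (83/9917) × 0.27 = 2241/991700.
Target odds = 0.999/0.001 = 999.
Need 8ⁿ ≥ 999 ÷ (2241/991700) = 36692900/83.
8⁶ = 262144 falls short of 36692900/83 but 8⁷ = 2097152 reaches it, so n = 7.

7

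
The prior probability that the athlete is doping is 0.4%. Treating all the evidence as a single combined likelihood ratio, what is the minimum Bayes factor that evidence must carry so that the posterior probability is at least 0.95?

Prior odds = 0.004/0.996 = 1/249.
Target odds = 0.95/0.05 = 19.
Required Bayes factor = 19 ÷ (1/249) = 4731.

4731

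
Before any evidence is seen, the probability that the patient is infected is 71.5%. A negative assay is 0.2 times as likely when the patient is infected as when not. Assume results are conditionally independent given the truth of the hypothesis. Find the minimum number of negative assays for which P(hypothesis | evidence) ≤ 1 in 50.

3

Prior odds = 0.715/0.285 = 143/57.
Likelihood ratio per negative assay = 0.2.
Target odds: 0.02 ÷ 0.98 = 1/49.
Need (143/57) × 0.2ⁿ ≤ 1/49, i.e. 0.2ⁿ ≤ 57/7007.
0.2² = 0.04 is still above 57/7007 but 0.2³ = 0.008 is at or below it, so n = 3.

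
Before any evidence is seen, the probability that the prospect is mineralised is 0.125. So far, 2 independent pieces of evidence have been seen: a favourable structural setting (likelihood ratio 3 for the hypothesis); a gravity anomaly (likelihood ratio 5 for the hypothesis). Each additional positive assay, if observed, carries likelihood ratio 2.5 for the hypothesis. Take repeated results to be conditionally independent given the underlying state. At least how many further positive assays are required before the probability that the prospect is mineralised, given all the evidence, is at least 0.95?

Prior odds = 0.125/0.875 = 1/7.
Combined Bayes factor of the evidence already in hand = 3 × 5 = 15.
Odds after that evidence = (1/7) × 15 = 15/7.
Target odds = 0.95/0.05 = 19.
Need 2.5ⁿ ≥ 19 ÷ (15/7) = 133/15.
2.5² = 6.25 falls short of 133/15 but 2.5³ = 15.625 reaches it, so n = 3.

3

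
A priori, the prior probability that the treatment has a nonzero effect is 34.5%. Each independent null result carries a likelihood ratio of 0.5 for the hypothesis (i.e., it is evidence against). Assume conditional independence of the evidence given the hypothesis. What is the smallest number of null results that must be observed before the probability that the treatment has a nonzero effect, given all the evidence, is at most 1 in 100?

6

Prior odds: 0.345 ÷ 0.655 = 69/131.
Likelihood ratio per null result = 0.5.
Target odds: 0.01 ÷ 0.99 = 1/99.
Require 0.5ⁿ ≤ 1/99 ÷ (69/131) = 131/6831.
0.5⁵ = 0.03125 is still above 131/6831 but 0.5⁶ = 0.015625 is at or below it, so n = 6.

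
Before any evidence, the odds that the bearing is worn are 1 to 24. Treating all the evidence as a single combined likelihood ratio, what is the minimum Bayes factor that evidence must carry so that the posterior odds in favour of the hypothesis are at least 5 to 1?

120

Prior odds = 1/24.
Target odds = 5.
Required Bayes factor = 5 ÷ (1/24) = 120.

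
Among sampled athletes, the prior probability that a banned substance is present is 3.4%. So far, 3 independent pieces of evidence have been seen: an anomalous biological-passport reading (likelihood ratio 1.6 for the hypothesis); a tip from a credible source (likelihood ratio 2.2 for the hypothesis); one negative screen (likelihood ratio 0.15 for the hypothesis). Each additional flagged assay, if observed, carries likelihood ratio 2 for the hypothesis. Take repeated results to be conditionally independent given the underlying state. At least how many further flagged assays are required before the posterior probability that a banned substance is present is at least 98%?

Prior odds = 0.034/0.966 = 17/483.
Combined Bayes factor of the evidence already in hand = 1.6 × 2.2 × 0.15 = 0.528.
Odds after that evidence = (17/483) × 0.528 = 374/20125.
Target odds = 0.98/0.02 = 49.
Need 2ⁿ ≥ 49 ÷ (374/20125) = 986125/374.
2¹¹ = 2048 falls short of 986125/374 but 2¹² = 4096 reaches it, so n = 12.

12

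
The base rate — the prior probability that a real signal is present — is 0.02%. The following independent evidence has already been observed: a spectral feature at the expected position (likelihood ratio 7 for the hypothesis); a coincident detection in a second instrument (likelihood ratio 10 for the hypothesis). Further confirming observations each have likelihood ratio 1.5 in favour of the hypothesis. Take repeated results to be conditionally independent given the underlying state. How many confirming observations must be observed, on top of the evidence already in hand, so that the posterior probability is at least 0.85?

Prior odds = 0.0002/0.9998 = 1/4999.
Combined Bayes factor of the evidence already in hand = 7 × 10 = 70.
Odds after that evidence = (1/4999) × 70 = 70/4999.
Target odds = 0.85/0.15 = 17/3.
Need 1.5ⁿ ≥ 17/3 ÷ (70/4999) = 84983/210.
1.5¹⁴ = 4782969/16384 falls short of 84983/210 but 1.5¹⁵ = 14348907/32768 reaches it, so n = 15.

15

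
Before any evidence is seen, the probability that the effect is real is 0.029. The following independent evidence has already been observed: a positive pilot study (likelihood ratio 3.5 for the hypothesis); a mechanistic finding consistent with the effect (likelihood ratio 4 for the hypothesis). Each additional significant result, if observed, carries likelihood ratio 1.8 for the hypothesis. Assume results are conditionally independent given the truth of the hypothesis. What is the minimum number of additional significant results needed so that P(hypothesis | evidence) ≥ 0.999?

Prior odds = 0.029/0.971 = 29/971.
Combined Bayes factor of the evidence already in hand = 3.5 × 4 = 14.
Odds after that evidence = (29/971) × 14 = 406/971.
Target odds = 0.999/0.001 = 999.
Need 1.8ⁿ ≥ 999 ÷ (406/971) = 970029/406.
1.8¹³ ≈2082.3 falls short of 970029/406 but 1.8¹⁴ ≈3748.13 reaches it, so n = 14.

14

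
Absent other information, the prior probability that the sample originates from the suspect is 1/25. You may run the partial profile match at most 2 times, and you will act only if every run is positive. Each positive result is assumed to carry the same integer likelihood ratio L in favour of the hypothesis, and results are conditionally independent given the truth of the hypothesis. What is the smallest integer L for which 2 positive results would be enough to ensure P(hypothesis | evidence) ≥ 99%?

49

Prior odds = 0.04/0.96 = 1/24.
Target odds = 0.99/0.01 = 99.
Need L² ≥ 99 ÷ (1/24) = 2376.
48² = 2304 < 2376 ≤ 2401 = 49², so L = 49.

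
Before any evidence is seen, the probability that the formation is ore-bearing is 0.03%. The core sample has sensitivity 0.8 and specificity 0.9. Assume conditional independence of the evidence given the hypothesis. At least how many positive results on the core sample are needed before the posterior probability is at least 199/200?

7

Prior odds = 0.0003/0.9997 = 3/9997.
False-positive rate = 1 − 0.9 = 0.1; likelihood ratio of a positive = 0.8/0.1 = 8.
Target posterior odds = 0.995/0.005 = 199.
Need (3/9997) × 8ⁿ ≥ 199, i.e. 8ⁿ ≥ 1989403/3.
8⁶ = 262144 falls short of 1989403/3 but 8⁷ = 2097152 reaches it, so n = 7.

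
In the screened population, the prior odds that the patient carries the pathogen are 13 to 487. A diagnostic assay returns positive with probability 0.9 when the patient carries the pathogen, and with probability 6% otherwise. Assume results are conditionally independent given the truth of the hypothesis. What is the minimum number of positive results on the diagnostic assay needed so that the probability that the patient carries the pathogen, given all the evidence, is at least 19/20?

3

Prior odds = 13/487.
Likelihood ratio of a positive result = 0.9/0.06 = 15.
Target odds: 0.95 ÷ 0.05 = 19.
Require 15ⁿ ≥ 19 ÷ (13/487) = 9253/13.
15² = 225 falls short of 9253/13 but 15³ = 3375 reaches it, so n = 3.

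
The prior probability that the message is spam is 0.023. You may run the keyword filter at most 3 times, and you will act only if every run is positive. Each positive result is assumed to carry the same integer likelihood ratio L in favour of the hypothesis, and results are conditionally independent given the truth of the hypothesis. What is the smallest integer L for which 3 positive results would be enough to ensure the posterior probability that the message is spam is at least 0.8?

6

Prior odds = 0.023/0.977 = 23/977.
Target odds = 0.8/0.2 = 4.
Need L³ ≥ 4 ÷ (23/977) = 3908/23.
5³ = 125 < 3908/23 ≤ 216 = 6³, so L = 6.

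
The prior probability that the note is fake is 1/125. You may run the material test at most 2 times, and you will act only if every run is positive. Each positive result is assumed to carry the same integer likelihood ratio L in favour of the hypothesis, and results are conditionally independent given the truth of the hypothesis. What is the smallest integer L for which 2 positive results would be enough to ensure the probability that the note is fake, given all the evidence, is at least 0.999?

352

Prior odds = 0.008/0.992 = 1/124.
Target odds = 0.999/0.001 = 999.
Need L² ≥ 999 ÷ (1/124) = 123876.
351² = 123201 < 123876 ≤ 123904 = 352², so L = 352.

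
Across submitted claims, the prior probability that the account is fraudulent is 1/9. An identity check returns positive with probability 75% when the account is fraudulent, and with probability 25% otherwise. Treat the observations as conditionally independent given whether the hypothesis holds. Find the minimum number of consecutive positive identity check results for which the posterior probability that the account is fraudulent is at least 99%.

Prior odds = (1/9)/(8/9) = 0.125.
Likelihood ratio of a positive result = 0.75/0.25 = 3.
Target posterior odds = 0.99/0.01 = 99.
Need 0.125 × 3ⁿ ≥ 99, i.e. 3ⁿ ≥ 792.
3⁶ = 729 falls short of 792 but 3⁷ = 2187 reaches it, so n = 7.

7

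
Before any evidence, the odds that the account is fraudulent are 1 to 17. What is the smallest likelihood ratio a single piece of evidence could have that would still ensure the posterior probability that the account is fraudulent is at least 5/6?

Prior odds = 1/17.
Target odds = (5/6)/(1/6) = 5.
Required Bayes factor = 5 ÷ (1/17) = 85.

85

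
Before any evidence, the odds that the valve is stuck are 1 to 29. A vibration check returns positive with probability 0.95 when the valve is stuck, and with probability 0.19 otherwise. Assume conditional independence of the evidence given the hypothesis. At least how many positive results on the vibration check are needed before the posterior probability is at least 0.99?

Prior odds = 1/29.
Likelihood ratio of a positive result = 0.95/0.19 = 5.
Target posterior odds = 0.99/0.01 = 99.
Need (1/29) × 5ⁿ ≥ 99, i.e. 5ⁿ ≥ 2871.
5⁴ = 625 falls short of 2871 but 5⁵ = 3125 reaches it, so n = 5.

5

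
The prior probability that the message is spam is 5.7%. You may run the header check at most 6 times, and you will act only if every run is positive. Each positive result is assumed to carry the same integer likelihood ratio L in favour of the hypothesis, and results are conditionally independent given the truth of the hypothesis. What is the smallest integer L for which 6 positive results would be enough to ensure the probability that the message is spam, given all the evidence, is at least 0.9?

3

Prior odds = 0.057/0.943 = 57/943.
Target odds = 0.9/0.1 = 9.
Need L⁶ ≥ 9 ÷ (57/943) = 2829/19.
2⁶ = 64 < 2829/19 ≤ 729 = 3⁶, so L = 3.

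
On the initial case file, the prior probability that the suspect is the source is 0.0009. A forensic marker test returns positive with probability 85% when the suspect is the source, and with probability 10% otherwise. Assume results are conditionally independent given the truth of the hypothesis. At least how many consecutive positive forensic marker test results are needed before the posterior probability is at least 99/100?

6

Prior odds: 0.0009 ÷ 0.9991 = 9/9991.
Likelihood ratio of a positive result = 0.85/0.1 = 8.5.
Target posterior odds = 0.99/0.01 = 99.
Need (9/9991) × 8.5ⁿ ≥ 99, i.e. 8.5ⁿ ≥ 109901.
8.5⁵ = 44370.53125 falls short of 109901 but 8.5⁶ = 24137569/64 reaches it, so n = 6.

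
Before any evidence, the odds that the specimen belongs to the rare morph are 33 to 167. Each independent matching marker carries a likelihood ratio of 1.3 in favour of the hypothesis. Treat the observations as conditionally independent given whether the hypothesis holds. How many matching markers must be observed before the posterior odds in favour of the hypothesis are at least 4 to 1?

Prior odds = 33/167.
Likelihood ratio per matching marker = 1.3.
Target odds = 4.
Need (33/167) × 1.3ⁿ ≥ 4, i.e. 1.3ⁿ ≥ 668/33.
1.3¹¹ ≈17.9216 falls short of 668/33 but 1.3¹² ≈23.2981 reaches it, so n = 12.

12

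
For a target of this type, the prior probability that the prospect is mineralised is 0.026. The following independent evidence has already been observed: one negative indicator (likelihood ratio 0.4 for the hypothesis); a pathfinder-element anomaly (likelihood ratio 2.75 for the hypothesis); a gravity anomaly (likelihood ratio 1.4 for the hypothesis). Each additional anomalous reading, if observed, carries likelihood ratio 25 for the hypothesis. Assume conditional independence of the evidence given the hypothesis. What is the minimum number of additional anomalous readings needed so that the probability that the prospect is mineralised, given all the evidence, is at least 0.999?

Prior odds = 0.026/0.974 = 13/487.
Combined Bayes factor of the evidence already in hand = 0.4 × 2.75 × 1.4 = 1.54.
Odds after that evidence = (13/487) × 1.54 = 1001/24350.
Target odds = 0.999/0.001 = 999.
Need 25ⁿ ≥ 999 ÷ (1001/24350) = 24325650/1001.
25³ = 15625 falls short of 24325650/1001 but 25⁴ = 390625 reaches it, so n = 4.

4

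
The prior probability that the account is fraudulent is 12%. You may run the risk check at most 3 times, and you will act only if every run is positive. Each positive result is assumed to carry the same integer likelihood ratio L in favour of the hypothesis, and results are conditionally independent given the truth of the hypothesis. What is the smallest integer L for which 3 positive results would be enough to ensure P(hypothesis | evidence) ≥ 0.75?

3

Prior odds = 0.12/0.88 = 3/22.
Target odds = 0.75/0.25 = 3.
Need L³ ≥ 3 ÷ (3/22) = 22.
2³ = 8 < 22 ≤ 27 = 3³, so L = 3.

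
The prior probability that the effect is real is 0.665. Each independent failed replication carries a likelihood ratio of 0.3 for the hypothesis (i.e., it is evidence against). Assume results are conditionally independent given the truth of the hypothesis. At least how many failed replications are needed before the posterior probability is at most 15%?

3

Prior odds = 0.665/0.335 = 133/67.
Likelihood ratio per failed replication = 0.3.
Target odds: 0.15 ÷ 0.85 = 3/17.
Need (133/67) × 0.3ⁿ ≤ 3/17, i.e. 0.3ⁿ ≤ 201/2261.
0.3² = 0.09 is still above 201/2261 but 0.3³ = 0.027 is at or below it, so n = 3.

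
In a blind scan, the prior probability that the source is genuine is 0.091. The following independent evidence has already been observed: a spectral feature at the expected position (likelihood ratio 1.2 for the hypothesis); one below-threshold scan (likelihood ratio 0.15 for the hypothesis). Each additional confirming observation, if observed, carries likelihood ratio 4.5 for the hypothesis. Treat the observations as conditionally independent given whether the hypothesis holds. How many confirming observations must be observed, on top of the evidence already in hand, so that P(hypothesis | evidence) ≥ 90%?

Prior odds = 0.091/0.909 = 91/909.
Combined Bayes factor of the evidence already in hand = 1.2 × 0.15 = 0.18.
Odds after that evidence = (91/909) × 0.18 = 91/5050.
Target odds = 0.9/0.1 = 9.
Need 4.5ⁿ ≥ 9 ÷ (91/5050) = 45450/91.
4.5⁴ = 410.0625 falls short of 45450/91 but 4.5⁵ = 1845.28125 reaches it, so n = 5.

5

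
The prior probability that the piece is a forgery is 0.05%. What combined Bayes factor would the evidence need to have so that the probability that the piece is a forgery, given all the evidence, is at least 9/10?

17991

Prior odds = 0.0005/0.9995 = 1/1999.
Target odds = 0.9/0.1 = 9.
Required Bayes factor = 9 ÷ (1/1999) = 17991.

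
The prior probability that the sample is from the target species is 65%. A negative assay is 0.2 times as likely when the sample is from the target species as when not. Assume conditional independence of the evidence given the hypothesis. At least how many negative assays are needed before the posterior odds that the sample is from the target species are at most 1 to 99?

4

Prior odds = 0.65/0.35 = 13/7.
Likelihood ratio per negative assay = 0.2.
Target odds = 1/99.
Require 0.2ⁿ ≤ 1/99 ÷ (13/7) = 7/1287.
0.2³ = 0.008 is still above 7/1287 but 0.2⁴ = 0.0016 is at or below it, so n = 4.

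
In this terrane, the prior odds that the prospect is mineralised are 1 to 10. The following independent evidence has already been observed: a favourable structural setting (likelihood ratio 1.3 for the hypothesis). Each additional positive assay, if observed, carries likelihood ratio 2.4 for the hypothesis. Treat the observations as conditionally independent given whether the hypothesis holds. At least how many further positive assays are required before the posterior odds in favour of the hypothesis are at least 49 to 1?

Prior odds = 0.1.
Bayes factor of the evidence already in hand = 1.3.
Odds after that evidence = 0.1 × 1.3 = 0.13.
Target odds = 49.
Need 2.4ⁿ ≥ 49 ÷ 0.13 = 4900/13.
2.4⁶ = 2985984/15625 falls short of 4900/13 but 2.4⁷ = 35831808/78125 reaches it, so n = 7.

7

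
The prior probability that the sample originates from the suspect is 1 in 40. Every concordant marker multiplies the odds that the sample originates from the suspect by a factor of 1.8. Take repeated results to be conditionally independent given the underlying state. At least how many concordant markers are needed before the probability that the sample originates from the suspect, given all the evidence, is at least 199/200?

Prior odds = 0.025/0.975 = 1/39.
Likelihood ratio per concordant marker = 1.8.
Target posterior odds = 0.995/0.005 = 199.
Require 1.8ⁿ ≥ 199 ÷ (1/39) = 7761.
1.8¹⁵ ≈6746.64 falls short of 7761 but 1.8¹⁶ ≈12144 reaches it, so n = 16.

16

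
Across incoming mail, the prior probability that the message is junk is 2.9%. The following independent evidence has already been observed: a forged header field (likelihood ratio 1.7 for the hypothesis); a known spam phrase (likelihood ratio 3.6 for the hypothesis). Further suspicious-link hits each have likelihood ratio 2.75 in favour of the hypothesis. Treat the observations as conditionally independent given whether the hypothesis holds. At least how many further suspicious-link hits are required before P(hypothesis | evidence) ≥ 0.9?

4

Prior odds = 0.029/0.971 = 29/971.
Combined Bayes factor of the evidence already in hand = 1.7 × 3.6 = 6.12.
Odds after that evidence = (29/971) × 6.12 = 4437/24275.
Target odds = 0.9/0.1 = 9.
Need 2.75ⁿ ≥ 9 ÷ (4437/24275) = 24275/493.
2.75³ = 20.796875 falls short of 24275/493 but 2.75⁴ = 57.19140625 reaches it, so n = 4.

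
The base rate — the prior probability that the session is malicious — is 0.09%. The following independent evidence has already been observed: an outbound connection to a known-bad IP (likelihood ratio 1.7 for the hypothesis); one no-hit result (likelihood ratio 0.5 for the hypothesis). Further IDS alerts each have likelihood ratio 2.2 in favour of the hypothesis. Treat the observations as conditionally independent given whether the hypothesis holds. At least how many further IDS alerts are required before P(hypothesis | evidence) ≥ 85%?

Prior odds = 0.0009/0.9991 = 9/9991.
Combined Bayes factor of the evidence already in hand = 1.7 × 0.5 = 0.85.
Odds after that evidence = (9/9991) × 0.85 = 153/199820.
Target odds = 0.85/0.15 = 17/3.
Need 2.2ⁿ ≥ 17/3 ÷ (153/199820) = 199820/27.
2.2¹¹ ≈5843.18 falls short of 199820/27 but 2.2¹² ≈12855 reaches it, so n = 12.

12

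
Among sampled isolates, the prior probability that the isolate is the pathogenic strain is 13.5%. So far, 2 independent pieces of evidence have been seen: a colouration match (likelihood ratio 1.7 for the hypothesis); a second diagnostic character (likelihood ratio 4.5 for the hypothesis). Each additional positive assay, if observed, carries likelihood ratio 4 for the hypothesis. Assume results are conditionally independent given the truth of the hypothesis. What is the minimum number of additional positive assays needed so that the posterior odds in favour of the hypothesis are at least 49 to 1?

Prior odds = 0.135/0.865 = 27/173.
Combined Bayes factor of the evidence already in hand = 1.7 × 4.5 = 7.65.
Odds after that evidence = (27/173) × 7.65 = 4131/3460.
Target odds = 49.
Need 4ⁿ ≥ 49 ÷ (4131/3460) = 169540/4131.
4² = 16 falls short of 169540/4131 but 4³ = 64 reaches it, so n = 3.

3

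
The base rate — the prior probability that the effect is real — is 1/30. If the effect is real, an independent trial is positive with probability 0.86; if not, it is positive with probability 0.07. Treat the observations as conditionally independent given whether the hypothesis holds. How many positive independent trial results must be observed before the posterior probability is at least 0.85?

Prior odds: (1/30) ÷ (29/30) = 1/29.
Likelihood ratio of a positive = 0.86/0.07 = 86/7.
Target posterior odds = 0.85/0.15 = 17/3.
Need (1/29) × (86/7)ⁿ ≥ 17/3, i.e. (86/7)ⁿ ≥ 493/3.
(86/7)² = 7396/49 falls short of 493/3 but (86/7)³ = 636056/343 reaches it, so n = 3.

3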